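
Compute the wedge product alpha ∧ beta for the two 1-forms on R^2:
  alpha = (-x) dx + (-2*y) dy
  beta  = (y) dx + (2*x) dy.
alpha ∧ beta = (-2*x^2 + 2*y^2) dx ∧ dy

Distribute the wedge, using dx_i ∧ dx_j = -dx_j ∧ dx_i and dx_i ∧ dx_i = 0. For each pair (i, j) with i < j, the coefficient of dx_i ∧ dx_j in alpha ∧ beta is (alpha_i * beta_j - alpha_j * beta_i). Collecting: alpha ∧ beta = (-2*x^2 + 2*y^2) dx ∧ dy.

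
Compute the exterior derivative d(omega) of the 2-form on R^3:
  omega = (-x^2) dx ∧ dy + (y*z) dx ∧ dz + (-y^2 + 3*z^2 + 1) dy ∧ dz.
d(omega) = (-z) dx ∧ dy ∧ dz

For a 2-form omega = sum_{i<j} g_{ij} dx_i ∧ dx_j, the exterior derivative is
  d(omega) = sum_{i<j} d(g_{ij}) ∧ dx_i ∧ dx_j = sum_{i<j, k} (∂g_{ij}/∂x_k) dx_k ∧ dx_i ∧ dx_j.
Expand each term, using dx_k ∧ dx_i ∧ dx_j = sgn(permutation) dx_{(a)} ∧ dx_{(b)} ∧ dx_{(c)} with (a < b < c) sorted:
  d(y*z) includes (∂/∂y)(y*z) dy = (z) dy, which multiplied by dx ∧ dz gives (-z) dx ∧ dy ∧ dz
Collecting like 3-forms: d(omega) = (-z) dx ∧ dy ∧ dz.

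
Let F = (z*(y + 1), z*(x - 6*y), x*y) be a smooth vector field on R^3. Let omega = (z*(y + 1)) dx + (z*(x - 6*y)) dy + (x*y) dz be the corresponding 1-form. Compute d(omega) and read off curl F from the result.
d(omega) = (6*y) dy ∧ dz + (1) dz ∧ dx + (0) dx ∧ dy; curl F = (6*y, 1, 0)

d omega = sum_{i<j} (∂f_j/∂x_i - ∂f_i/∂x_j) dx_i ∧ dx_j. Under the identification (dy ∧ dz, dz ∧ dx, dx ∧ dy) ↔ (e_x, e_y, e_z), the coefficients are exactly the components of curl F. Compute:
  ∂R/∂y - ∂Q/∂z = (x) - (x - 6*y) = 6*y
  ∂P/∂z - ∂R/∂x = (y + 1) - (y) = 1
  ∂Q/∂x - ∂P/∂y = (z) - (z) = 0.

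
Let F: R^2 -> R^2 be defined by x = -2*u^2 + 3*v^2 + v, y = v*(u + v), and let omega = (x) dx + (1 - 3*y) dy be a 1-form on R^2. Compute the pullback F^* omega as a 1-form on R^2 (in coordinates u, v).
F^* omega = (8*u^3 - 15*u*v^2 - 4*u*v - 3*v^3 + v) du + (-15*u^2*v - 2*u^2 - 9*u*v^2 + u + 12*v^3 + 9*v^2 + 3*v) dv

Using F^*(f dg) = (f ∘ F) d(g ∘ F), substitute each coordinate x_i by F_i(u, v) in f_i, and replace dx_i by d F_i = (∂F_i/∂u) du + (∂F_i/∂v) dv.
  For the x component: f_1(F) = -2*u^2 + 3*v^2 + v; d F_1 = (-4*u) du + (6*v + 1) dv
  For the y component: f_2(F) = -3*u*v - 3*v^2 + 1; d F_2 = (v) du + (u + 2*v) dv
Combining and collecting du, dv coefficients:
  coeff of du: 8*u^3 - 15*u*v^2 - 4*u*v - 3*v^3 + v
  coeff of dv: -15*u^2*v - 2*u^2 - 9*u*v^2 + u + 12*v^3 + 9*v^2 + 3*v
F^* omega = (8*u^3 - 15*u*v^2 - 4*u*v - 3*v^3 + v) du + (-15*u^2*v - 2*u^2 - 9*u*v^2 + u + 12*v^3 + 9*v^2 + 3*v) dv.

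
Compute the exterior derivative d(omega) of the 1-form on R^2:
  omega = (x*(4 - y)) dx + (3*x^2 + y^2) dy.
d(omega) = (7*x) dx ∧ dy

For a 1-form omega = sum_i f_i dx_i, the exterior derivative is
  d(omega) = sum_{i < j} (∂f_j/∂x_i - ∂f_i/∂x_j) dx_i ∧ dx_j.
  coefficient of dx ∧ dy: ∂f_2/∂x - ∂f_1/∂y = ∂(3*x^2 + y^2)/∂x - ∂(x*(4 - y))/∂y = 7*x
Assembling: d(omega) = (7*x) dx ∧ dy.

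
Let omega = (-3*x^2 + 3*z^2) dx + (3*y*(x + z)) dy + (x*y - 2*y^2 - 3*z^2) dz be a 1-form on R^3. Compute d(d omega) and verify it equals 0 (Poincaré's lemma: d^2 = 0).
d(d omega) = 0

Step 1: d omega = sum_{i<j} (∂f_j/∂x_i - ∂f_i/∂x_j) dx_i ∧ dx_j:
  coeff of dx ∧ dy: 3*y
  coeff of dx ∧ dz: y - 6*z
  coeff of dy ∧ dz: x - 7*y
Step 2: Apply d again to each 2-form coefficient. The only possible 3-form in R^3 is dx ∧ dy ∧ dz, with coefficient
  ∂(coeff of dy∧dz)/∂x - ∂(coeff of dx∧dz)/∂y + ∂(coeff of dx∧dy)/∂z
  = ∂/∂x (x - 7*y) - ∂/∂y (y - 6*z) + ∂/∂z (3*y).
Each of these terms simplifies to sums of mixed partials that cancel in pairs. The result is 0 (by equality of mixed partials for smooth functions — Schwarz / Clairaut).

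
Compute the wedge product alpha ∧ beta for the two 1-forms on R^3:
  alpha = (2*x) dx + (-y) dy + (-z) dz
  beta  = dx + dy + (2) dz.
alpha ∧ beta = (2*x + y) dx ∧ dy + (4*x + z) dx ∧ dz + (-2*y + z) dy ∧ dz

Distribute the wedge, using dx_i ∧ dx_j = -dx_j ∧ dx_i and dx_i ∧ dx_i = 0. For each pair (i, j) with i < j, the coefficient of dx_i ∧ dx_j in alpha ∧ beta is (alpha_i * beta_j - alpha_j * beta_i). Collecting: alpha ∧ beta = (2*x + y) dx ∧ dy + (4*x + z) dx ∧ dz + (-2*y + z) dy ∧ dz.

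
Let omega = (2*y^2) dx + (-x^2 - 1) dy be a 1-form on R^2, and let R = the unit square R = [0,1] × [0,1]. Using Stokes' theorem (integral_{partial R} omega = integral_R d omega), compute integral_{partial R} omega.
integral_(partial R) omega = -3

Stokes: integral_partial_R omega = integral_R d omega with d omega = (∂Q/∂x - ∂P/∂y) dx ∧ dy.
  ∂Q/∂x = -2*x
  ∂P/∂y = 4*y
  integrand = ∂Q/∂x - ∂P/∂y = -2*x - 4*y.
Integrating over R: integral_0^1 integral_0^1 (-2*x - 4*y) dx dy = -3.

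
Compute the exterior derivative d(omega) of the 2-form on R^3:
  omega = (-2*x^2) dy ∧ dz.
d(omega) = (-4*x) dx ∧ dy ∧ dz

For a 2-form omega = sum_{i<j} g_{ij} dx_i ∧ dx_j, the exterior derivative is
  d(omega) = sum_{i<j} d(g_{ij}) ∧ dx_i ∧ dx_j = sum_{i<j, k} (∂g_{ij}/∂x_k) dx_k ∧ dx_i ∧ dx_j.
Expand each term, using dx_k ∧ dx_i ∧ dx_j = sgn(permutation) dx_{(a)} ∧ dx_{(b)} ∧ dx_{(c)} with (a < b < c) sorted:
  d(-2*x^2) includes (∂/∂x)(-2*x^2) dx = (-4*x) dx, which multiplied by dy ∧ dz gives (-4*x) dx ∧ dy ∧ dz
Collecting like 3-forms: d(omega) = (-4*x) dx ∧ dy ∧ dz.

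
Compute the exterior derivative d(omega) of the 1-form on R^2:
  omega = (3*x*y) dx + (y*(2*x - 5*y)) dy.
d(omega) = (-3*x + 2*y) dx ∧ dy

For a 1-form omega = sum_i f_i dx_i, the exterior derivative is
  d(omega) = sum_{i < j} (∂f_j/∂x_i - ∂f_i/∂x_j) dx_i ∧ dx_j.
  coefficient of dx ∧ dy: ∂f_2/∂x - ∂f_1/∂y = ∂(y*(2*x - 5*y))/∂x - ∂(3*x*y)/∂y = -3*x + 2*y
Assembling: d(omega) = (-3*x + 2*y) dx ∧ dy.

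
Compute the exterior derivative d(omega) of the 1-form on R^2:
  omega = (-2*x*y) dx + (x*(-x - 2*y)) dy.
d(omega) = (-2*y) dx ∧ dy

For a 1-form omega = sum_i f_i dx_i, the exterior derivative is
  d(omega) = sum_{i < j} (∂f_j/∂x_i - ∂f_i/∂x_j) dx_i ∧ dx_j.
  coefficient of dx ∧ dy: ∂f_2/∂x - ∂f_1/∂y = ∂(x*(-x - 2*y))/∂x - ∂(-2*x*y)/∂y = -2*y
Assembling: d(omega) = (-2*y) dx ∧ dy.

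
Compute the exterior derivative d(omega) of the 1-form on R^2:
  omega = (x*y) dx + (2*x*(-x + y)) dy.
d(omega) = (-5*x + 2*y) dx ∧ dy

For a 1-form omega = sum_i f_i dx_i, the exterior derivative is
  d(omega) = sum_{i < j} (∂f_j/∂x_i - ∂f_i/∂x_j) dx_i ∧ dx_j.
  coefficient of dx ∧ dy: ∂f_2/∂x - ∂f_1/∂y = ∂(2*x*(-x + y))/∂x - ∂(x*y)/∂y = -5*x + 2*y
Assembling: d(omega) = (-5*x + 2*y) dx ∧ dy.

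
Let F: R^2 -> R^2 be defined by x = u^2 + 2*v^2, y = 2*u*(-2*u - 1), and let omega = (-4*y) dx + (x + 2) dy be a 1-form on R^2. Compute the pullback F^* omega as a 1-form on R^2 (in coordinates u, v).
F^* omega = (24*u^3 + 14*u^2 - 16*u*v^2 - 16*u - 4*v^2 - 4) du + (32*u*v*(2*u + 1)) dv

Using F^*(f dg) = (f ∘ F) d(g ∘ F), substitute each coordinate x_i by F_i(u, v) in f_i, and replace dx_i by d F_i = (∂F_i/∂u) du + (∂F_i/∂v) dv.
  For the x component: f_1(F) = 8*u*(2*u + 1); d F_1 = (2*u) du + (4*v) dv
  For the y component: f_2(F) = u^2 + 2*v^2 + 2; d F_2 = (-8*u - 2) du + (0) dv
Combining and collecting du, dv coefficients:
  coeff of du: 24*u^3 + 14*u^2 - 16*u*v^2 - 16*u - 4*v^2 - 4
  coeff of dv: 32*u*v*(2*u + 1)
F^* omega = (24*u^3 + 14*u^2 - 16*u*v^2 - 16*u - 4*v^2 - 4) du + (32*u*v*(2*u + 1)) dv.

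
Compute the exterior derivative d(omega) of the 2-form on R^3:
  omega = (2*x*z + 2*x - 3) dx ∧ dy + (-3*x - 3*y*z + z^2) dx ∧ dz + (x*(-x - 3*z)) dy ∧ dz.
d(omega) = 0

For a 2-form omega = sum_{i<j} g_{ij} dx_i ∧ dx_j, the exterior derivative is
  d(omega) = sum_{i<j} d(g_{ij}) ∧ dx_i ∧ dx_j = sum_{i<j, k} (∂g_{ij}/∂x_k) dx_k ∧ dx_i ∧ dx_j.
Expand each term, using dx_k ∧ dx_i ∧ dx_j = sgn(permutation) dx_{(a)} ∧ dx_{(b)} ∧ dx_{(c)} with (a < b < c) sorted:
  d(2*x*z + 2*x - 3) includes (∂/∂z)(2*x*z + 2*x - 3) dz = (2*x) dz, which multiplied by dx ∧ dy gives (2*x) dx ∧ dy ∧ dz
  d(-3*x - 3*y*z + z^2) includes (∂/∂y)(-3*x - 3*y*z + z^2) dy = (-3*z) dy, which multiplied by dx ∧ dz gives (3*z) dx ∧ dy ∧ dz
  d(x*(-x - 3*z)) includes (∂/∂x)(x*(-x - 3*z)) dx = (-2*x - 3*z) dx, which multiplied by dy ∧ dz gives (-2*x - 3*z) dx ∧ dy ∧ dz
Collecting like 3-forms: d(omega) = 0.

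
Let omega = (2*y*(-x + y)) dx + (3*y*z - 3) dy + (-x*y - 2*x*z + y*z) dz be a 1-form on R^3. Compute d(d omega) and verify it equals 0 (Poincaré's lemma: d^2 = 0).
d(d omega) = 0

Step 1: d omega = sum_{i<j} (∂f_j/∂x_i - ∂f_i/∂x_j) dx_i ∧ dx_j:
  coeff of dx ∧ dy: 2*x - 4*y
  coeff of dx ∧ dz: -y - 2*z
  coeff of dy ∧ dz: -x - 3*y + z
Step 2: Apply d again to each 2-form coefficient. The only possible 3-form in R^3 is dx ∧ dy ∧ dz, with coefficient
  ∂(coeff of dy∧dz)/∂x - ∂(coeff of dx∧dz)/∂y + ∂(coeff of dx∧dy)/∂z
  = ∂/∂x (-x - 3*y + z) - ∂/∂y (-y - 2*z) + ∂/∂z (2*x - 4*y).
Each of these terms simplifies to sums of mixed partials that cancel in pairs. The result is 0 (by equality of mixed partials for smooth functions — Schwarz / Clairaut).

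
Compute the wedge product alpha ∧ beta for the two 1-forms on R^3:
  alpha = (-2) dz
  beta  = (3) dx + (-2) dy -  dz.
alpha ∧ beta = (6) dx ∧ dz + (-4) dy ∧ dz

Distribute the wedge, using dx_i ∧ dx_j = -dx_j ∧ dx_i and dx_i ∧ dx_i = 0. For each pair (i, j) with i < j, the coefficient of dx_i ∧ dx_j in alpha ∧ beta is (alpha_i * beta_j - alpha_j * beta_i). Collecting: alpha ∧ beta = (6) dx ∧ dz + (-4) dy ∧ dz.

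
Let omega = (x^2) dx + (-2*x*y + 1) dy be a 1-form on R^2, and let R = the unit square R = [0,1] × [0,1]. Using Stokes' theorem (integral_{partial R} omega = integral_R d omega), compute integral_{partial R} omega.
integral_(partial R) omega = -1

Stokes: integral_partial_R omega = integral_R d omega with d omega = (∂Q/∂x - ∂P/∂y) dx ∧ dy.
  ∂Q/∂x = -2*y
  ∂P/∂y = 0
  integrand = ∂Q/∂x - ∂P/∂y = -2*y.
Integrating over R: integral_0^1 integral_0^1 (-2*y) dx dy = -1.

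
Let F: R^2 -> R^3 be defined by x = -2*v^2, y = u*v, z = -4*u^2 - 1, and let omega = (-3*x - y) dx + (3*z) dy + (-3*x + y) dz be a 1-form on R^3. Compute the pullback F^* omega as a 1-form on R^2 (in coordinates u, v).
F^* omega = (v*(-20*u^2 - 48*u*v - 3)) du + (-12*u^3 + 4*u*v^2 - 3*u - 24*v^3) dv

Using F^*(f dg) = (f ∘ F) d(g ∘ F), substitute each coordinate x_i by F_i(u, v) in f_i, and replace dx_i by d F_i = (∂F_i/∂u) du + (∂F_i/∂v) dv.
  For the x component: f_1(F) = v*(-u + 6*v); d F_1 = (0) du + (-4*v) dv
  For the y component: f_2(F) = -12*u^2 - 3; d F_2 = (v) du + (u) dv
  For the z component: f_3(F) = v*(u + 6*v); d F_3 = (-8*u) du + (0) dv
Combining and collecting du, dv coefficients:
  coeff of du: v*(-20*u^2 - 48*u*v - 3)
  coeff of dv: -12*u^3 + 4*u*v^2 - 3*u - 24*v^3
F^* omega = (v*(-20*u^2 - 48*u*v - 3)) du + (-12*u^3 + 4*u*v^2 - 3*u - 24*v^3) dv.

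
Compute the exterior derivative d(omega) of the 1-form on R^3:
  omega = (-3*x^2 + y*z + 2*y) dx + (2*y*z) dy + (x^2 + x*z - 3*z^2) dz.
d(omega) = (-z - 2) dx ∧ dy + (2*x - y + z) dx ∧ dz + (-2*y) dy ∧ dz

For a 1-form omega = sum_i f_i dx_i, the exterior derivative is
  d(omega) = sum_{i < j} (∂f_j/∂x_i - ∂f_i/∂x_j) dx_i ∧ dx_j.
  coefficient of dx ∧ dy: ∂f_2/∂x - ∂f_1/∂y = ∂(2*y*z)/∂x - ∂(-3*x^2 + y*z + 2*y)/∂y = -z - 2
  coefficient of dx ∧ dz: ∂f_3/∂x - ∂f_1/∂z = ∂(x^2 + x*z - 3*z^2)/∂x - ∂(-3*x^2 + y*z + 2*y)/∂z = 2*x - y + z
  coefficient of dy ∧ dz: ∂f_3/∂y - ∂f_2/∂z = ∂(x^2 + x*z - 3*z^2)/∂y - ∂(2*y*z)/∂z = -2*y
Assembling: d(omega) = (-z - 2) dx ∧ dy + (2*x - y + z) dx ∧ dz + (-2*y) dy ∧ dz.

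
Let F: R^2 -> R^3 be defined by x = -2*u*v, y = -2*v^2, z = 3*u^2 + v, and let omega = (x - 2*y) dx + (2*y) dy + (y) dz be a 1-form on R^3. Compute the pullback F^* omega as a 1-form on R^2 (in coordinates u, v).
F^* omega = (8*v^2*(-u - v)) du + (2*v*(2*u^2 - 4*u*v + 8*v^2 - v)) dv

Using F^*(f dg) = (f ∘ F) d(g ∘ F), substitute each coordinate x_i by F_i(u, v) in f_i, and replace dx_i by d F_i = (∂F_i/∂u) du + (∂F_i/∂v) dv.
  For the x component: f_1(F) = 2*v*(-u + 2*v); d F_1 = (-2*v) du + (-2*u) dv
  For the y component: f_2(F) = -4*v^2; d F_2 = (0) du + (-4*v) dv
  For the z component: f_3(F) = -2*v^2; d F_3 = (6*u) du + (1) dv
Combining and collecting du, dv coefficients:
  coeff of du: 8*v^2*(-u - v)
  coeff of dv: 2*v*(2*u^2 - 4*u*v + 8*v^2 - v)
F^* omega = (8*v^2*(-u - v)) du + (2*v*(2*u^2 - 4*u*v + 8*v^2 - v)) dv.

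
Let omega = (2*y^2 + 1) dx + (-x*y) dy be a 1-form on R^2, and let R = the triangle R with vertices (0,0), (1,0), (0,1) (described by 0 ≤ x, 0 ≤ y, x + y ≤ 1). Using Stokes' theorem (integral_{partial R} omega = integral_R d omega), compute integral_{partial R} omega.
integral_(partial R) omega = -5/6

Stokes: integral_partial_R omega = integral_R d omega with d omega = (∂Q/∂x - ∂P/∂y) dx ∧ dy.
  ∂Q/∂x = -y
  ∂P/∂y = 4*y
  integrand = ∂Q/∂x - ∂P/∂y = -5*y.
Integrating over R: integral_0^1 integral_0^{1-x} (-5*y) dy dx = -5/6.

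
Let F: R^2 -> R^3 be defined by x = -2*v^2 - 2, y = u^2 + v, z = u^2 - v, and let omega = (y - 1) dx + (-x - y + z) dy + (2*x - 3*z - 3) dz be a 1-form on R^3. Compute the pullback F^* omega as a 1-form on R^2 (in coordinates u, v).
F^* omega = (2*u*(-3*u^2 - 2*v^2 + v - 5)) du + (-4*u^2*v + 3*u^2 + 2*v^2 - v + 9) dv

Using F^*(f dg) = (f ∘ F) d(g ∘ F), substitute each coordinate x_i by F_i(u, v) in f_i, and replace dx_i by d F_i = (∂F_i/∂u) du + (∂F_i/∂v) dv.
  For the x component: f_1(F) = u^2 + v - 1; d F_1 = (0) du + (-4*v) dv
  For the y component: f_2(F) = 2*v^2 - 2*v + 2; d F_2 = (2*u) du + (1) dv
  For the z component: f_3(F) = -3*u^2 - 4*v^2 + 3*v - 7; d F_3 = (2*u) du + (-1) dv
Combining and collecting du, dv coefficients:
  coeff of du: 2*u*(-3*u^2 - 2*v^2 + v - 5)
  coeff of dv: -4*u^2*v + 3*u^2 + 2*v^2 - v + 9
F^* omega = (2*u*(-3*u^2 - 2*v^2 + v - 5)) du + (-4*u^2*v + 3*u^2 + 2*v^2 - v + 9) dv.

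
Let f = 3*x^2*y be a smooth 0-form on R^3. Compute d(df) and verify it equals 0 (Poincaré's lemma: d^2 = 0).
d(df) = 0

Step 1: df = sum_i (∂f/∂x_i) dx_i = (6*x*y) dx + (3*x^2) dy + (0) dz.
Step 2: Apply d again. Using the 1-form formula, the coefficient of dx ∧ dy in d(df) is ∂^2 f/∂x ∂y - ∂^2 f/∂y ∂x = (6*x) - (6*x) = 0 (equality of mixed partials for smooth f).
Similarly for dx ∧ dz and dy ∧ dz — all coefficients vanish. So d(df) = 0.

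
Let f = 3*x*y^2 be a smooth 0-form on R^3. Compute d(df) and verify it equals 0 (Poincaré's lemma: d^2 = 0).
d(df) = 0

Step 1: df = sum_i (∂f/∂x_i) dx_i = (3*y^2) dx + (6*x*y) dy + (0) dz.
Step 2: Apply d again. Using the 1-form formula, the coefficient of dx ∧ dy in d(df) is ∂^2 f/∂x ∂y - ∂^2 f/∂y ∂x = (6*y) - (6*y) = 0 (equality of mixed partials for smooth f).
Similarly for dx ∧ dz and dy ∧ dz — all coefficients vanish. So d(df) = 0.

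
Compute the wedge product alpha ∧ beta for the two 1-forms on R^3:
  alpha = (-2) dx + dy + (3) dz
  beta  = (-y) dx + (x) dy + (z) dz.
alpha ∧ beta = (-2*x + y) dx ∧ dy + (3*y - 2*z) dx ∧ dz + (-3*x + z) dy ∧ dz

Distribute the wedge, using dx_i ∧ dx_j = -dx_j ∧ dx_i and dx_i ∧ dx_i = 0. For each pair (i, j) with i < j, the coefficient of dx_i ∧ dx_j in alpha ∧ beta is (alpha_i * beta_j - alpha_j * beta_i). Collecting: alpha ∧ beta = (-2*x + y) dx ∧ dy + (3*y - 2*z) dx ∧ dz + (-3*x + z) dy ∧ dz.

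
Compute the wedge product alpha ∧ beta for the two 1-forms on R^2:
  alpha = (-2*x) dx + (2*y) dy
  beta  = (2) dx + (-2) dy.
alpha ∧ beta = (4*x - 4*y) dx ∧ dy

Distribute the wedge, using dx_i ∧ dx_j = -dx_j ∧ dx_i and dx_i ∧ dx_i = 0. For each pair (i, j) with i < j, the coefficient of dx_i ∧ dx_j in alpha ∧ beta is (alpha_i * beta_j - alpha_j * beta_i). Collecting: alpha ∧ beta = (4*x - 4*y) dx ∧ dy.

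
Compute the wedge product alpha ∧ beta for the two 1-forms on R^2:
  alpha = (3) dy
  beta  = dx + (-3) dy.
alpha ∧ beta = (-3) dx ∧ dy

Distribute the wedge, using dx_i ∧ dx_j = -dx_j ∧ dx_i and dx_i ∧ dx_i = 0. For each pair (i, j) with i < j, the coefficient of dx_i ∧ dx_j in alpha ∧ beta is (alpha_i * beta_j - alpha_j * beta_i). Collecting: alpha ∧ beta = (-3) dx ∧ dy.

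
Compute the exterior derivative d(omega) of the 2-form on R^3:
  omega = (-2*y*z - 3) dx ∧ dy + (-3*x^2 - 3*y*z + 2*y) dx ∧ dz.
d(omega) = (-2*y + 3*z - 2) dx ∧ dy ∧ dz

For a 2-form omega = sum_{i<j} g_{ij} dx_i ∧ dx_j, the exterior derivative is
  d(omega) = sum_{i<j} d(g_{ij}) ∧ dx_i ∧ dx_j = sum_{i<j, k} (∂g_{ij}/∂x_k) dx_k ∧ dx_i ∧ dx_j.
Expand each term, using dx_k ∧ dx_i ∧ dx_j = sgn(permutation) dx_{(a)} ∧ dx_{(b)} ∧ dx_{(c)} with (a < b < c) sorted:
  d(-2*y*z - 3) includes (∂/∂z)(-2*y*z - 3) dz = (-2*y) dz, which multiplied by dx ∧ dy gives (-2*y) dx ∧ dy ∧ dz
  d(-3*x^2 - 3*y*z + 2*y) includes (∂/∂y)(-3*x^2 - 3*y*z + 2*y) dy = (2 - 3*z) dy, which multiplied by dx ∧ dz gives (3*z - 2) dx ∧ dy ∧ dz
Collecting like 3-forms: d(omega) = (-2*y + 3*z - 2) dx ∧ dy ∧ dz.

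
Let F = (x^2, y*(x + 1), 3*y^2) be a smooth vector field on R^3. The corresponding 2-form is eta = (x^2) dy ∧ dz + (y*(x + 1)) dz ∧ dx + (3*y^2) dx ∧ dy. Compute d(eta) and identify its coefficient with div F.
d(eta) = (3*x + 1) dx ∧ dy ∧ dz; div F = 3*x + 1

For a 2-form in R^3 of the form above, applying d gives a 3-form with coefficient ∂P/∂x + ∂Q/∂y + ∂R/∂z:
  ∂P/∂x = 2*x
  ∂Q/∂y = x + 1
  ∂R/∂z = 0
Sum = 3*x + 1, which is exactly div F.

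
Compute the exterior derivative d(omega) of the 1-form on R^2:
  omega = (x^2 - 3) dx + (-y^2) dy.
d(omega) = 0

For a 1-form omega = sum_i f_i dx_i, the exterior derivative is
  d(omega) = sum_{i < j} (∂f_j/∂x_i - ∂f_i/∂x_j) dx_i ∧ dx_j.

Assembling: d(omega) = 0.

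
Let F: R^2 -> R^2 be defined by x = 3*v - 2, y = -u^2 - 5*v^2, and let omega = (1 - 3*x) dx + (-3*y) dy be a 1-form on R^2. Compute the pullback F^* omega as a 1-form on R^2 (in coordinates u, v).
F^* omega = (6*u*(-u^2 - 5*v^2)) du + (-30*u^2*v - 150*v^3 - 27*v + 21) dv

Using F^*(f dg) = (f ∘ F) d(g ∘ F), substitute each coordinate x_i by F_i(u, v) in f_i, and replace dx_i by d F_i = (∂F_i/∂u) du + (∂F_i/∂v) dv.
  For the x component: f_1(F) = 7 - 9*v; d F_1 = (0) du + (3) dv
  For the y component: f_2(F) = 3*u^2 + 15*v^2; d F_2 = (-2*u) du + (-10*v) dv
Combining and collecting du, dv coefficients:
  coeff of du: 6*u*(-u^2 - 5*v^2)
  coeff of dv: -30*u^2*v - 150*v^3 - 27*v + 21
F^* omega = (6*u*(-u^2 - 5*v^2)) du + (-30*u^2*v - 150*v^3 - 27*v + 21) dv.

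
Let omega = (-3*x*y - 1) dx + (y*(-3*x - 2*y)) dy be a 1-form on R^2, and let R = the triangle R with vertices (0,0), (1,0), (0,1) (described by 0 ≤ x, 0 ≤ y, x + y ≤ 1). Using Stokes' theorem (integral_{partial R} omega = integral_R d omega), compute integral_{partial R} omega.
integral_(partial R) omega = 0

Stokes: integral_partial_R omega = integral_R d omega with d omega = (∂Q/∂x - ∂P/∂y) dx ∧ dy.
  ∂Q/∂x = -3*y
  ∂P/∂y = -3*x
  integrand = ∂Q/∂x - ∂P/∂y = 3*x - 3*y.
Integrating over R: integral_0^1 integral_0^{1-x} (3*x - 3*y) dy dx = 0.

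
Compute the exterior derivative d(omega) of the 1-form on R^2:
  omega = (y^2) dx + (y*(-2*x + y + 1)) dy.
d(omega) = (-4*y) dx ∧ dy

For a 1-form omega = sum_i f_i dx_i, the exterior derivative is
  d(omega) = sum_{i < j} (∂f_j/∂x_i - ∂f_i/∂x_j) dx_i ∧ dx_j.
  coefficient of dx ∧ dy: ∂f_2/∂x - ∂f_1/∂y = ∂(y*(-2*x + y + 1))/∂x - ∂(y^2)/∂y = -4*y
Assembling: d(omega) = (-4*y) dx ∧ dy.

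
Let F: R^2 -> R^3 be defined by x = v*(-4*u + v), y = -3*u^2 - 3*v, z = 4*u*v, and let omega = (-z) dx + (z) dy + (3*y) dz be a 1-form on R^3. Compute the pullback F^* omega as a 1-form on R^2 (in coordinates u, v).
F^* omega = (4*v*(-15*u^2 + 4*u*v - 9*v)) du + (4*u*(-9*u^2 + 4*u*v - 2*v^2 - 12*v)) dv

Using F^*(f dg) = (f ∘ F) d(g ∘ F), substitute each coordinate x_i by F_i(u, v) in f_i, and replace dx_i by d F_i = (∂F_i/∂u) du + (∂F_i/∂v) dv.
  For the x component: f_1(F) = -4*u*v; d F_1 = (-4*v) du + (-4*u + 2*v) dv
  For the y component: f_2(F) = 4*u*v; d F_2 = (-6*u) du + (-3) dv
  For the z component: f_3(F) = -9*u^2 - 9*v; d F_3 = (4*v) du + (4*u) dv
Combining and collecting du, dv coefficients:
  coeff of du: 4*v*(-15*u^2 + 4*u*v - 9*v)
  coeff of dv: 4*u*(-9*u^2 + 4*u*v - 2*v^2 - 12*v)
F^* omega = (4*v*(-15*u^2 + 4*u*v - 9*v)) du + (4*u*(-9*u^2 + 4*u*v - 2*v^2 - 12*v)) dv.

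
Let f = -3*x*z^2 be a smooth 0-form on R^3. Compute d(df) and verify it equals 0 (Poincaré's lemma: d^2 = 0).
d(df) = 0

Step 1: df = sum_i (∂f/∂x_i) dx_i = (-3*z^2) dx + (0) dy + (-6*x*z) dz.
Step 2: Apply d again. Using the 1-form formula, the coefficient of dx ∧ dy in d(df) is ∂^2 f/∂x ∂y - ∂^2 f/∂y ∂x = (0) - (0) = 0 (equality of mixed partials for smooth f).
Similarly for dx ∧ dz and dy ∧ dz — all coefficients vanish. So d(df) = 0.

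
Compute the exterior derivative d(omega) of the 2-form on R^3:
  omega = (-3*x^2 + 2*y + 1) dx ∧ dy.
d(omega) = 0

For a 2-form omega = sum_{i<j} g_{ij} dx_i ∧ dx_j, the exterior derivative is
  d(omega) = sum_{i<j} d(g_{ij}) ∧ dx_i ∧ dx_j = sum_{i<j, k} (∂g_{ij}/∂x_k) dx_k ∧ dx_i ∧ dx_j.
Expand each term, using dx_k ∧ dx_i ∧ dx_j = sgn(permutation) dx_{(a)} ∧ dx_{(b)} ∧ dx_{(c)} with (a < b < c) sorted:

Collecting like 3-forms: d(omega) = 0.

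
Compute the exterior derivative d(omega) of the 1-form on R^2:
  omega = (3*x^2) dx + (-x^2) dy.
d(omega) = (-2*x) dx ∧ dy

For a 1-form omega = sum_i f_i dx_i, the exterior derivative is
  d(omega) = sum_{i < j} (∂f_j/∂x_i - ∂f_i/∂x_j) dx_i ∧ dx_j.
  coefficient of dx ∧ dy: ∂f_2/∂x - ∂f_1/∂y = ∂(-x^2)/∂x - ∂(3*x^2)/∂y = -2*x
Assembling: d(omega) = (-2*x) dx ∧ dy.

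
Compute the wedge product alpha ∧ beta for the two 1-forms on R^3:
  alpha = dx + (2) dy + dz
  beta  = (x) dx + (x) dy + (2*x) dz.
alpha ∧ beta = (-x) dx ∧ dy + (x) dx ∧ dz + (3*x) dy ∧ dz

Distribute the wedge, using dx_i ∧ dx_j = -dx_j ∧ dx_i and dx_i ∧ dx_i = 0. For each pair (i, j) with i < j, the coefficient of dx_i ∧ dx_j in alpha ∧ beta is (alpha_i * beta_j - alpha_j * beta_i). Collecting: alpha ∧ beta = (-x) dx ∧ dy + (x) dx ∧ dz + (3*x) dy ∧ dz.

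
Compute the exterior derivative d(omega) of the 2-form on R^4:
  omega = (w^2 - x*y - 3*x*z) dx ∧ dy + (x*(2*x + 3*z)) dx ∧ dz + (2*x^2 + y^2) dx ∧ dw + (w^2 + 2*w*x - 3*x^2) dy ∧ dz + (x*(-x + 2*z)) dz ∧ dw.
d(omega) = (2*w - 9*x) dx ∧ dy ∧ dz + (2*w - 2*y) dx ∧ dy ∧ dw + (2*w + 2*x) dy ∧ dz ∧ dw + (-2*x + 2*z) dx ∧ dz ∧ dw

For a 2-form omega = sum_{i<j} g_{ij} dx_i ∧ dx_j, the exterior derivative is
  d(omega) = sum_{i<j} d(g_{ij}) ∧ dx_i ∧ dx_j = sum_{i<j, k} (∂g_{ij}/∂x_k) dx_k ∧ dx_i ∧ dx_j.
Expand each term, using dx_k ∧ dx_i ∧ dx_j = sgn(permutation) dx_{(a)} ∧ dx_{(b)} ∧ dx_{(c)} with (a < b < c) sorted:
  d(w^2 - x*y - 3*x*z) includes (∂/∂z)(w^2 - x*y - 3*x*z) dz = (-3*x) dz, which multiplied by dx ∧ dy gives (-3*x) dx ∧ dy ∧ dz
  d(w^2 - x*y - 3*x*z) includes (∂/∂w)(w^2 - x*y - 3*x*z) dw = (2*w) dw, which multiplied by dx ∧ dy gives (2*w) dx ∧ dy ∧ dw
  d(2*x^2 + y^2) includes (∂/∂y)(2*x^2 + y^2) dy = (2*y) dy, which multiplied by dx ∧ dw gives (-2*y) dx ∧ dy ∧ dw
  d(w^2 + 2*w*x - 3*x^2) includes (∂/∂x)(w^2 + 2*w*x - 3*x^2) dx = (2*w - 6*x) dx, which multiplied by dy ∧ dz gives (2*w - 6*x) dx ∧ dy ∧ dz
  d(w^2 + 2*w*x - 3*x^2) includes (∂/∂w)(w^2 + 2*w*x - 3*x^2) dw = (2*w + 2*x) dw, which multiplied by dy ∧ dz gives (2*w + 2*x) dy ∧ dz ∧ dw
  d(x*(-x + 2*z)) includes (∂/∂x)(x*(-x + 2*z)) dx = (-2*x + 2*z) dx, which multiplied by dz ∧ dw gives (-2*x + 2*z) dx ∧ dz ∧ dw
Collecting like 3-forms: d(omega) = (2*w - 9*x) dx ∧ dy ∧ dz + (2*w - 2*y) dx ∧ dy ∧ dw + (2*w + 2*x) dy ∧ dz ∧ dw + (-2*x + 2*z) dx ∧ dz ∧ dw.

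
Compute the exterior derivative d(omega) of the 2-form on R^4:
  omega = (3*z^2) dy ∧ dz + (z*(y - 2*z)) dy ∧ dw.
d(omega) = (-y + 4*z) dy ∧ dz ∧ dw

For a 2-form omega = sum_{i<j} g_{ij} dx_i ∧ dx_j, the exterior derivative is
  d(omega) = sum_{i<j} d(g_{ij}) ∧ dx_i ∧ dx_j = sum_{i<j, k} (∂g_{ij}/∂x_k) dx_k ∧ dx_i ∧ dx_j.
Expand each term, using dx_k ∧ dx_i ∧ dx_j = sgn(permutation) dx_{(a)} ∧ dx_{(b)} ∧ dx_{(c)} with (a < b < c) sorted:
  d(z*(y - 2*z)) includes (∂/∂z)(z*(y - 2*z)) dz = (y - 4*z) dz, which multiplied by dy ∧ dw gives (-y + 4*z) dy ∧ dz ∧ dw
Collecting like 3-forms: d(omega) = (-y + 4*z) dy ∧ dz ∧ dw.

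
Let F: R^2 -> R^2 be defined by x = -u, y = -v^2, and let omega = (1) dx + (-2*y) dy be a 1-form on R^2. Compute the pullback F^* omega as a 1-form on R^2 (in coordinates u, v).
F^* omega = (-1) du + (-4*v^3) dv

Using F^*(f dg) = (f ∘ F) d(g ∘ F), substitute each coordinate x_i by F_i(u, v) in f_i, and replace dx_i by d F_i = (∂F_i/∂u) du + (∂F_i/∂v) dv.
  For the x component: f_1(F) = 1; d F_1 = (-1) du + (0) dv
  For the y component: f_2(F) = 2*v^2; d F_2 = (0) du + (-2*v) dv
Combining and collecting du, dv coefficients:
  coeff of du: -1
  coeff of dv: -4*v^3
F^* omega = (-1) du + (-4*v^3) dv.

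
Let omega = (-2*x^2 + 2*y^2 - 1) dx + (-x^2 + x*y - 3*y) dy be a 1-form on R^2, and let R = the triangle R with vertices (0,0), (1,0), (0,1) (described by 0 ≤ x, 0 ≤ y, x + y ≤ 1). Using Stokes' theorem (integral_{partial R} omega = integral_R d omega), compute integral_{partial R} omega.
integral_(partial R) omega = -5/6

Stokes: integral_partial_R omega = integral_R d omega with d omega = (∂Q/∂x - ∂P/∂y) dx ∧ dy.
  ∂Q/∂x = -2*x + y
  ∂P/∂y = 4*y
  integrand = ∂Q/∂x - ∂P/∂y = -2*x - 3*y.
Integrating over R: integral_0^1 integral_0^{1-x} (-2*x - 3*y) dy dx = -5/6.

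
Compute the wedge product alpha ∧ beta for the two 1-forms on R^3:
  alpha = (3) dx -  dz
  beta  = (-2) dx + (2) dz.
alpha ∧ beta = (4) dx ∧ dz

Distribute the wedge, using dx_i ∧ dx_j = -dx_j ∧ dx_i and dx_i ∧ dx_i = 0. For each pair (i, j) with i < j, the coefficient of dx_i ∧ dx_j in alpha ∧ beta is (alpha_i * beta_j - alpha_j * beta_i). Collecting: alpha ∧ beta = (4) dx ∧ dz.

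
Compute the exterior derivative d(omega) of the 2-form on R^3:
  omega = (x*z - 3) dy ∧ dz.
d(omega) = (z) dx ∧ dy ∧ dz

For a 2-form omega = sum_{i<j} g_{ij} dx_i ∧ dx_j, the exterior derivative is
  d(omega) = sum_{i<j} d(g_{ij}) ∧ dx_i ∧ dx_j = sum_{i<j, k} (∂g_{ij}/∂x_k) dx_k ∧ dx_i ∧ dx_j.
Expand each term, using dx_k ∧ dx_i ∧ dx_j = sgn(permutation) dx_{(a)} ∧ dx_{(b)} ∧ dx_{(c)} with (a < b < c) sorted:
  d(x*z - 3) includes (∂/∂x)(x*z - 3) dx = (z) dx, which multiplied by dy ∧ dz gives (z) dx ∧ dy ∧ dz
Collecting like 3-forms: d(omega) = (z) dx ∧ dy ∧ dz.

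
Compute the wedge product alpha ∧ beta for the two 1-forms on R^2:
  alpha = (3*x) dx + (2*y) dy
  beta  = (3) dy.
alpha ∧ beta = (9*x) dx ∧ dy

Distribute the wedge, using dx_i ∧ dx_j = -dx_j ∧ dx_i and dx_i ∧ dx_i = 0. For each pair (i, j) with i < j, the coefficient of dx_i ∧ dx_j in alpha ∧ beta is (alpha_i * beta_j - alpha_j * beta_i). Collecting: alpha ∧ beta = (9*x) dx ∧ dy.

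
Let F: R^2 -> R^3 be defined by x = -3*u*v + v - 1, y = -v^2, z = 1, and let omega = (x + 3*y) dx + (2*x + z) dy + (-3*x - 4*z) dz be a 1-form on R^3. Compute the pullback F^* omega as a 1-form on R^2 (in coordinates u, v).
F^* omega = (3*v*(3*u*v + 3*v^2 - v + 1)) du + (9*u^2*v + 21*u*v^2 - 6*u*v + 3*u - 7*v^2 + 3*v - 1) dv

Using F^*(f dg) = (f ∘ F) d(g ∘ F), substitute each coordinate x_i by F_i(u, v) in f_i, and replace dx_i by d F_i = (∂F_i/∂u) du + (∂F_i/∂v) dv.
  For the x component: f_1(F) = -3*u*v - 3*v^2 + v - 1; d F_1 = (-3*v) du + (1 - 3*u) dv
  For the y component: f_2(F) = -6*u*v + 2*v - 1; d F_2 = (0) du + (-2*v) dv
  For the z component: f_3(F) = 9*u*v - 3*v - 1; d F_3 = (0) du + (0) dv
Combining and collecting du, dv coefficients:
  coeff of du: 3*v*(3*u*v + 3*v^2 - v + 1)
  coeff of dv: 9*u^2*v + 21*u*v^2 - 6*u*v + 3*u - 7*v^2 + 3*v - 1
F^* omega = (3*v*(3*u*v + 3*v^2 - v + 1)) du + (9*u^2*v + 21*u*v^2 - 6*u*v + 3*u - 7*v^2 + 3*v - 1) dv.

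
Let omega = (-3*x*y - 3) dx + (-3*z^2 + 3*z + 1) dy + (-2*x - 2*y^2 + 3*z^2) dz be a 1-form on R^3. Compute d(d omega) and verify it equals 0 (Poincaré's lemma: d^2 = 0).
d(d omega) = 0

Step 1: d omega = sum_{i<j} (∂f_j/∂x_i - ∂f_i/∂x_j) dx_i ∧ dx_j:
  coeff of dx ∧ dy: 3*x
  coeff of dx ∧ dz: -2
  coeff of dy ∧ dz: -4*y + 6*z - 3
Step 2: Apply d again to each 2-form coefficient. The only possible 3-form in R^3 is dx ∧ dy ∧ dz, with coefficient
  ∂(coeff of dy∧dz)/∂x - ∂(coeff of dx∧dz)/∂y + ∂(coeff of dx∧dy)/∂z
  = ∂/∂x (-4*y + 6*z - 3) - ∂/∂y (-2) + ∂/∂z (3*x).
Each of these terms simplifies to sums of mixed partials that cancel in pairs. The result is 0 (by equality of mixed partials for smooth functions — Schwarz / Clairaut).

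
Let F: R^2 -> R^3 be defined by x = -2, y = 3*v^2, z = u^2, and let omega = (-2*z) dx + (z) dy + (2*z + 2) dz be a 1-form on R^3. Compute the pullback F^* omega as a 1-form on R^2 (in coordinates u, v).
F^* omega = (4*u*(u^2 + 1)) du + (6*u^2*v) dv

Using F^*(f dg) = (f ∘ F) d(g ∘ F), substitute each coordinate x_i by F_i(u, v) in f_i, and replace dx_i by d F_i = (∂F_i/∂u) du + (∂F_i/∂v) dv.
  For the x component: f_1(F) = -2*u^2; d F_1 = (0) du + (0) dv
  For the y component: f_2(F) = u^2; d F_2 = (0) du + (6*v) dv
  For the z component: f_3(F) = 2*u^2 + 2; d F_3 = (2*u) du + (0) dv
Combining and collecting du, dv coefficients:
  coeff of du: 4*u*(u^2 + 1)
  coeff of dv: 6*u^2*v
F^* omega = (4*u*(u^2 + 1)) du + (6*u^2*v) dv.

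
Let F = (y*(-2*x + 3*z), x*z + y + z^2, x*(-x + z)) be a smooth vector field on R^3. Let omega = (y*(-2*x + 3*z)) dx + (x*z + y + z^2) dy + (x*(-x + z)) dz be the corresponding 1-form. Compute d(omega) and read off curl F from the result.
d(omega) = (-x - 2*z) dy ∧ dz + (2*x + 3*y - z) dz ∧ dx + (2*x - 2*z) dx ∧ dy; curl F = (-x - 2*z, 2*x + 3*y - z, 2*x - 2*z)

d omega = sum_{i<j} (∂f_j/∂x_i - ∂f_i/∂x_j) dx_i ∧ dx_j. Under the identification (dy ∧ dz, dz ∧ dx, dx ∧ dy) ↔ (e_x, e_y, e_z), the coefficients are exactly the components of curl F. Compute:
  ∂R/∂y - ∂Q/∂z = (0) - (x + 2*z) = -x - 2*z
  ∂P/∂z - ∂R/∂x = (3*y) - (-2*x + z) = 2*x + 3*y - z
  ∂Q/∂x - ∂P/∂y = (z) - (-2*x + 3*z) = 2*x - 2*z.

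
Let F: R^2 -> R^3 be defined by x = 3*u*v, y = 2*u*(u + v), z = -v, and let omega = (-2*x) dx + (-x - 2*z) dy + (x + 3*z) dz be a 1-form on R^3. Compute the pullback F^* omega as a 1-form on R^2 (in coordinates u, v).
F^* omega = (4*v*(-3*u^2 - 6*u*v + 2*u + v)) du + (v*(-24*u^2 + u + 3)) dv

Using F^*(f dg) = (f ∘ F) d(g ∘ F), substitute each coordinate x_i by F_i(u, v) in f_i, and replace dx_i by d F_i = (∂F_i/∂u) du + (∂F_i/∂v) dv.
  For the x component: f_1(F) = -6*u*v; d F_1 = (3*v) du + (3*u) dv
  For the y component: f_2(F) = v*(2 - 3*u); d F_2 = (4*u + 2*v) du + (2*u) dv
  For the z component: f_3(F) = 3*v*(u - 1); d F_3 = (0) du + (-1) dv
Combining and collecting du, dv coefficients:
  coeff of du: 4*v*(-3*u^2 - 6*u*v + 2*u + v)
  coeff of dv: v*(-24*u^2 + u + 3)
F^* omega = (4*v*(-3*u^2 - 6*u*v + 2*u + v)) du + (v*(-24*u^2 + u + 3)) dv.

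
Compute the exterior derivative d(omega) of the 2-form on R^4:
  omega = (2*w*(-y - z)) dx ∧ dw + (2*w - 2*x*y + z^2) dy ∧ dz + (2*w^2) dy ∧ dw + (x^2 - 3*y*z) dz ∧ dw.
d(omega) = (2*w) dx ∧ dy ∧ dw + (2*w + 2*x) dx ∧ dz ∧ dw + (-2*y) dx ∧ dy ∧ dz + (2 - 3*z) dy ∧ dz ∧ dw

For a 2-form omega = sum_{i<j} g_{ij} dx_i ∧ dx_j, the exterior derivative is
  d(omega) = sum_{i<j} d(g_{ij}) ∧ dx_i ∧ dx_j = sum_{i<j, k} (∂g_{ij}/∂x_k) dx_k ∧ dx_i ∧ dx_j.
Expand each term, using dx_k ∧ dx_i ∧ dx_j = sgn(permutation) dx_{(a)} ∧ dx_{(b)} ∧ dx_{(c)} with (a < b < c) sorted:
  d(2*w*(-y - z)) includes (∂/∂y)(2*w*(-y - z)) dy = (-2*w) dy, which multiplied by dx ∧ dw gives (2*w) dx ∧ dy ∧ dw
  d(2*w*(-y - z)) includes (∂/∂z)(2*w*(-y - z)) dz = (-2*w) dz, which multiplied by dx ∧ dw gives (2*w) dx ∧ dz ∧ dw
  d(2*w - 2*x*y + z^2) includes (∂/∂x)(2*w - 2*x*y + z^2) dx = (-2*y) dx, which multiplied by dy ∧ dz gives (-2*y) dx ∧ dy ∧ dz
  d(2*w - 2*x*y + z^2) includes (∂/∂w)(2*w - 2*x*y + z^2) dw = (2) dw, which multiplied by dy ∧ dz gives (2) dy ∧ dz ∧ dw
  d(x^2 - 3*y*z) includes (∂/∂x)(x^2 - 3*y*z) dx = (2*x) dx, which multiplied by dz ∧ dw gives (2*x) dx ∧ dz ∧ dw
  d(x^2 - 3*y*z) includes (∂/∂y)(x^2 - 3*y*z) dy = (-3*z) dy, which multiplied by dz ∧ dw gives (-3*z) dy ∧ dz ∧ dw
Collecting like 3-forms: d(omega) = (2*w) dx ∧ dy ∧ dw + (2*w + 2*x) dx ∧ dz ∧ dw + (-2*y) dx ∧ dy ∧ dz + (2 - 3*z) dy ∧ dz ∧ dw.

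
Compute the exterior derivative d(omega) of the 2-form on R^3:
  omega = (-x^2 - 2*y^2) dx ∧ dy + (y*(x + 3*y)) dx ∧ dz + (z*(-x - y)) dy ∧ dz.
d(omega) = (-x - 6*y - z) dx ∧ dy ∧ dz

For a 2-form omega = sum_{i<j} g_{ij} dx_i ∧ dx_j, the exterior derivative is
  d(omega) = sum_{i<j} d(g_{ij}) ∧ dx_i ∧ dx_j = sum_{i<j, k} (∂g_{ij}/∂x_k) dx_k ∧ dx_i ∧ dx_j.
Expand each term, using dx_k ∧ dx_i ∧ dx_j = sgn(permutation) dx_{(a)} ∧ dx_{(b)} ∧ dx_{(c)} with (a < b < c) sorted:
  d(y*(x + 3*y)) includes (∂/∂y)(y*(x + 3*y)) dy = (x + 6*y) dy, which multiplied by dx ∧ dz gives (-x - 6*y) dx ∧ dy ∧ dz
  d(z*(-x - y)) includes (∂/∂x)(z*(-x - y)) dx = (-z) dx, which multiplied by dy ∧ dz gives (-z) dx ∧ dy ∧ dz
Collecting like 3-forms: d(omega) = (-x - 6*y - z) dx ∧ dy ∧ dz.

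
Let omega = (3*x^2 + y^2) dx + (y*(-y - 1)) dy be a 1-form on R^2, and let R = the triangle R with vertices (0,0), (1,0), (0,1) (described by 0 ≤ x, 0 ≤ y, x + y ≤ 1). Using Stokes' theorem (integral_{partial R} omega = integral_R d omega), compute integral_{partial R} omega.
integral_(partial R) omega = -1/3

Stokes: integral_partial_R omega = integral_R d omega with d omega = (∂Q/∂x - ∂P/∂y) dx ∧ dy.
  ∂Q/∂x = 0
  ∂P/∂y = 2*y
  integrand = ∂Q/∂x - ∂P/∂y = -2*y.
Integrating over R: integral_0^1 integral_0^{1-x} (-2*y) dy dx = -1/3.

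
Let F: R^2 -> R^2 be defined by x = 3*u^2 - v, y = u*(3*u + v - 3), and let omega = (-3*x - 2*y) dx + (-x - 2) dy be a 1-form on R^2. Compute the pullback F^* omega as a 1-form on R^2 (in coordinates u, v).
F^* omega = (-108*u^3 - 15*u^2*v + 45*u^2 + 24*u*v - 12*u + v^2 - 5*v + 6) du + (-3*u^3 + 15*u^2 + 3*u*v - 8*u - 3*v) dv

Using F^*(f dg) = (f ∘ F) d(g ∘ F), substitute each coordinate x_i by F_i(u, v) in f_i, and replace dx_i by d F_i = (∂F_i/∂u) du + (∂F_i/∂v) dv.
  For the x component: f_1(F) = -15*u^2 - 2*u*v + 6*u + 3*v; d F_1 = (6*u) du + (-1) dv
  For the y component: f_2(F) = -3*u^2 + v - 2; d F_2 = (6*u + v - 3) du + (u) dv
Combining and collecting du, dv coefficients:
  coeff of du: -108*u^3 - 15*u^2*v + 45*u^2 + 24*u*v - 12*u + v^2 - 5*v + 6
  coeff of dv: -3*u^3 + 15*u^2 + 3*u*v - 8*u - 3*v
F^* omega = (-108*u^3 - 15*u^2*v + 45*u^2 + 24*u*v - 12*u + v^2 - 5*v + 6) du + (-3*u^3 + 15*u^2 + 3*u*v - 8*u - 3*v) dv.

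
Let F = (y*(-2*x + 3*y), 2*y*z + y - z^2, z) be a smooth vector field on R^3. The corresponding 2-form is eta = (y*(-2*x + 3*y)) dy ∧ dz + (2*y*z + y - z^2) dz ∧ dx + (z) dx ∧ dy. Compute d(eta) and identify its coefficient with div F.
d(eta) = (-2*y + 2*z + 2) dx ∧ dy ∧ dz; div F = -2*y + 2*z + 2

For a 2-form in R^3 of the form above, applying d gives a 3-form with coefficient ∂P/∂x + ∂Q/∂y + ∂R/∂z:
  ∂P/∂x = -2*y
  ∂Q/∂y = 2*z + 1
  ∂R/∂z = 1
Sum = -2*y + 2*z + 2, which is exactly div F.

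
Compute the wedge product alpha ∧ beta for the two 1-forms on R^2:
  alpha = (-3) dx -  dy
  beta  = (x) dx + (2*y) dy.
alpha ∧ beta = (x - 6*y) dx ∧ dy

Distribute the wedge, using dx_i ∧ dx_j = -dx_j ∧ dx_i and dx_i ∧ dx_i = 0. For each pair (i, j) with i < j, the coefficient of dx_i ∧ dx_j in alpha ∧ beta is (alpha_i * beta_j - alpha_j * beta_i). Collecting: alpha ∧ beta = (x - 6*y) dx ∧ dy.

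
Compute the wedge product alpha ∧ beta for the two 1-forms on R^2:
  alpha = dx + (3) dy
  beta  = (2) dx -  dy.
alpha ∧ beta = (-7) dx ∧ dy

Distribute the wedge, using dx_i ∧ dx_j = -dx_j ∧ dx_i and dx_i ∧ dx_i = 0. For each pair (i, j) with i < j, the coefficient of dx_i ∧ dx_j in alpha ∧ beta is (alpha_i * beta_j - alpha_j * beta_i). Collecting: alpha ∧ beta = (-7) dx ∧ dy.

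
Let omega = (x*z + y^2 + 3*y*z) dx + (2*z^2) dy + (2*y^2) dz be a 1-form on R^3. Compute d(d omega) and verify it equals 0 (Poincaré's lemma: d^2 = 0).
d(d omega) = 0

Step 1: d omega = sum_{i<j} (∂f_j/∂x_i - ∂f_i/∂x_j) dx_i ∧ dx_j:
  coeff of dx ∧ dy: -2*y - 3*z
  coeff of dx ∧ dz: -x - 3*y
  coeff of dy ∧ dz: 4*y - 4*z
Step 2: Apply d again to each 2-form coefficient. The only possible 3-form in R^3 is dx ∧ dy ∧ dz, with coefficient
  ∂(coeff of dy∧dz)/∂x - ∂(coeff of dx∧dz)/∂y + ∂(coeff of dx∧dy)/∂z
  = ∂/∂x (4*y - 4*z) - ∂/∂y (-x - 3*y) + ∂/∂z (-2*y - 3*z).
Each of these terms simplifies to sums of mixed partials that cancel in pairs. The result is 0 (by equality of mixed partials for smooth functions — Schwarz / Clairaut).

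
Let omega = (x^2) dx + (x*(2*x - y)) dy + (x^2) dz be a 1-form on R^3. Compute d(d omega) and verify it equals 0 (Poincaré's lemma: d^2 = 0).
d(d omega) = 0

Step 1: d omega = sum_{i<j} (∂f_j/∂x_i - ∂f_i/∂x_j) dx_i ∧ dx_j:
  coeff of dx ∧ dy: 4*x - y
  coeff of dx ∧ dz: 2*x
  coeff of dy ∧ dz: 0
Step 2: Apply d again to each 2-form coefficient. The only possible 3-form in R^3 is dx ∧ dy ∧ dz, with coefficient
  ∂(coeff of dy∧dz)/∂x - ∂(coeff of dx∧dz)/∂y + ∂(coeff of dx∧dy)/∂z
  = ∂/∂x (0) - ∂/∂y (2*x) + ∂/∂z (4*x - y).
Each of these terms simplifies to sums of mixed partials that cancel in pairs. The result is 0 (by equality of mixed partials for smooth functions — Schwarz / Clairaut).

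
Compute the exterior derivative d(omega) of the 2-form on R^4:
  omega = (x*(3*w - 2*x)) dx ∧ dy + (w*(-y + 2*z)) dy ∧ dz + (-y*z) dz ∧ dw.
d(omega) = (3*x) dx ∧ dy ∧ dw + (-y + z) dy ∧ dz ∧ dw

For a 2-form omega = sum_{i<j} g_{ij} dx_i ∧ dx_j, the exterior derivative is
  d(omega) = sum_{i<j} d(g_{ij}) ∧ dx_i ∧ dx_j = sum_{i<j, k} (∂g_{ij}/∂x_k) dx_k ∧ dx_i ∧ dx_j.
Expand each term, using dx_k ∧ dx_i ∧ dx_j = sgn(permutation) dx_{(a)} ∧ dx_{(b)} ∧ dx_{(c)} with (a < b < c) sorted:
  d(x*(3*w - 2*x)) includes (∂/∂w)(x*(3*w - 2*x)) dw = (3*x) dw, which multiplied by dx ∧ dy gives (3*x) dx ∧ dy ∧ dw
  d(w*(-y + 2*z)) includes (∂/∂w)(w*(-y + 2*z)) dw = (-y + 2*z) dw, which multiplied by dy ∧ dz gives (-y + 2*z) dy ∧ dz ∧ dw
  d(-y*z) includes (∂/∂y)(-y*z) dy = (-z) dy, which multiplied by dz ∧ dw gives (-z) dy ∧ dz ∧ dw
Collecting like 3-forms: d(omega) = (3*x) dx ∧ dy ∧ dw + (-y + z) dy ∧ dz ∧ dw.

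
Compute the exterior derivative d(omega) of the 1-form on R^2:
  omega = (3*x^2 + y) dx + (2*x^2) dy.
d(omega) = (4*x - 1) dx ∧ dy

For a 1-form omega = sum_i f_i dx_i, the exterior derivative is
  d(omega) = sum_{i < j} (∂f_j/∂x_i - ∂f_i/∂x_j) dx_i ∧ dx_j.
  coefficient of dx ∧ dy: ∂f_2/∂x - ∂f_1/∂y = ∂(2*x^2)/∂x - ∂(3*x^2 + y)/∂y = 4*x - 1
Assembling: d(omega) = (4*x - 1) dx ∧ dy.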